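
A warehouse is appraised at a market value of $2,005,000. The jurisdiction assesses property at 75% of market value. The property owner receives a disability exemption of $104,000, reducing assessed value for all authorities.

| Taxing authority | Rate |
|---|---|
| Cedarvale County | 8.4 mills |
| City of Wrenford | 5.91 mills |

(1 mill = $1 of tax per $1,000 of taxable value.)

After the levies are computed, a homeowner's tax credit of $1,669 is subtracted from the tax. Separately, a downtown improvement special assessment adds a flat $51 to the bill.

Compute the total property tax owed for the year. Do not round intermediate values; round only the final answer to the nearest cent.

Assessed value = $2,005,000 × 0.75 = $1,503,750
Taxable value = $1,503,750 − $104,000 = $1,399,750
Cedarvale County: $1,399,750 × 0.0084 = $11,757.9
City of Wrenford: $1,399,750 × 0.00591 = $8,272.5225
Levies subtotal = $20,030.4225
After credit = $20,030.4225 − $1,669 = $18,361.4225
Total = $18,361.4225 + $51 = $18,412.4225

$18,412.42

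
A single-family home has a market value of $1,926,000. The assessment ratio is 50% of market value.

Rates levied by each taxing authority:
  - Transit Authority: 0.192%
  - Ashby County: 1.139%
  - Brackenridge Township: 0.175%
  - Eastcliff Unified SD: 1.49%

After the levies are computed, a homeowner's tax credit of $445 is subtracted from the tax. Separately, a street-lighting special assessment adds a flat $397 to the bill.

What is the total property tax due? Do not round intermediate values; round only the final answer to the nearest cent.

Assessed value = $1,926,000 × 0.5 = $963,000
Transit Authority: $963,000 × 0.00192 = $1,848.96
Ashby County: $963,000 × 0.01139 = $10,968.57
Brackenridge Township: $963,000 × 0.00175 = $1,685.25
Eastcliff Unified SD: $963,000 × 0.0149 = $14,348.7
Levies subtotal = $28,851.48
After credit = $28,851.48 − $445 = $28,406.48
Total = $28,406.48 + $397 = $28,803.48

$28,803.48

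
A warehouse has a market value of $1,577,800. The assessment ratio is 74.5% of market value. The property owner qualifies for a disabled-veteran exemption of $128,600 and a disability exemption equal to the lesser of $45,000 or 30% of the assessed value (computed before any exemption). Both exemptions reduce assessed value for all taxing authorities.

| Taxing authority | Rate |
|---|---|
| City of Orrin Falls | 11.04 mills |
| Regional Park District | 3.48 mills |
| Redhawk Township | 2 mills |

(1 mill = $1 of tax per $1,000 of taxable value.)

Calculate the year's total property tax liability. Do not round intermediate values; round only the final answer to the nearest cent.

$16,550.74

Assessed value = $1,577,800 × 0.745 = $1,175,461
Disability exemption = min($45,000, 30% × $1,175,461) = min($45,000, $352,638.3) = $45,000 (dollar cap binds)
Taxable value = $1,175,461 − $128,600 − $45,000 = $1,001,861
City of Orrin Falls: $1,001,861 × 0.01104 = $11,060.54544
Regional Park District: $1,001,861 × 0.00348 = $3,486.47628
Redhawk Township: $1,001,861 × 0.002 = $2,003.722
Total = $16,550.74372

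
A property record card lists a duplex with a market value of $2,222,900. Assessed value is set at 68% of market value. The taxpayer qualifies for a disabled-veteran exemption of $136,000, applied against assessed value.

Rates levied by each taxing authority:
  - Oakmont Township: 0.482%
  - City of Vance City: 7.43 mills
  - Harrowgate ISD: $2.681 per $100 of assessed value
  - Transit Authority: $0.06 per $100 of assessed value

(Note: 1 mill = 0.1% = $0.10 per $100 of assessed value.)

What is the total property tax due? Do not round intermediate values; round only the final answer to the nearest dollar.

$54,555

Assessed value = $2,222,900 × 0.68 = $1,511,572
Taxable value = $1,511,572 − $136,000 = $1,375,572
Oakmont Township: $1,375,572 × 0.00482 = $6,630.25704
City of Vance City: $1,375,572 × 0.00743 = $10,220.49996
Harrowgate ISD: $1,375,572 × 0.02681 = $36,879.08532
Transit Authority: $1,375,572 × 0.0006 = $825.3432
Total = $54,555.18552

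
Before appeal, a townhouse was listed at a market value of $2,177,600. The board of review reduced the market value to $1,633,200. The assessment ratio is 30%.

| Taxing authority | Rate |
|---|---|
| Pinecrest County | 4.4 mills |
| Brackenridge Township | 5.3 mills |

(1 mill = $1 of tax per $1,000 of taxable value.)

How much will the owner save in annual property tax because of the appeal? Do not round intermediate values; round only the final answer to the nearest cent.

$1,584.20

Old assessed value = $2,177,600 × 0.3 = $653,280
New assessed value = $1,633,200 × 0.3 = $489,960
Combined rate = 0.0044 + 0.0053 = 0.0097
Old tax = $653,280 × 0.0097 = $6,336.816
New tax = $489,960 × 0.0097 = $4,752.612
Reduction = $6,336.816 − $4,752.612 = $1,584.204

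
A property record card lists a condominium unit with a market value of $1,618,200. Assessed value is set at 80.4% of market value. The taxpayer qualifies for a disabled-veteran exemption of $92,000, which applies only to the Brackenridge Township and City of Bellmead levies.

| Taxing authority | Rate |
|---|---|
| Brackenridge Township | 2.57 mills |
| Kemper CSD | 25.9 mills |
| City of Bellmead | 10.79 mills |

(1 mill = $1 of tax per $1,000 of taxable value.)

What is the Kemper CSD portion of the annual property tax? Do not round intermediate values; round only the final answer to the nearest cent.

Assessed value = $1,618,200 × 0.804 = $1,301,032.8
Kemper CSD taxable value = $1,301,032.8 (exemption does not apply)
Kemper CSD levy = $1,301,032.8 × 0.0259 = $33,696.74952

$33,696.75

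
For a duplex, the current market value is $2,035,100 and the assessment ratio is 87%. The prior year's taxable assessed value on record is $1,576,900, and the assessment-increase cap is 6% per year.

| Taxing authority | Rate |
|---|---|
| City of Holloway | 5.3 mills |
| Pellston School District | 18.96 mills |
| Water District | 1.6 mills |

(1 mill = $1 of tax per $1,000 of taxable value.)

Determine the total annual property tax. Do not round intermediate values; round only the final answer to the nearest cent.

Uncapped assessed value = $2,035,100 × 0.87 = $1,770,537
Cap limit = $1,576,900 × 1.06 = $1,671,514
Taxable assessed value = min($1,770,537, $1,671,514) = $1,671,514 (cap binds)
City of Holloway: $1,671,514 × 0.0053 = $8,859.0242
Pellston School District: $1,671,514 × 0.01896 = $31,691.90544
Water District: $1,671,514 × 0.0016 = $2,674.4224
Total = $43,225.35204

$43,225.35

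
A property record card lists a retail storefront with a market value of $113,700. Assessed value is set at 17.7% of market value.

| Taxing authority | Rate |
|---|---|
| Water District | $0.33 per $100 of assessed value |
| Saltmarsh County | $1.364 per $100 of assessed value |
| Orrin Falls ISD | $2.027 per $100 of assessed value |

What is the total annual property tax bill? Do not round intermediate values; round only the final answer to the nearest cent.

$748.85

Assessed value = $113,700 × 0.177 = $20,124.9
Water District: $20,124.9 × 0.0033 = $66.41217
Saltmarsh County: $20,124.9 × 0.01364 = $274.503636
Orrin Falls ISD: $20,124.9 × 0.02027 = $407.931723
Total = $66.41217 + $274.503636 + $407.931723 = $748.847529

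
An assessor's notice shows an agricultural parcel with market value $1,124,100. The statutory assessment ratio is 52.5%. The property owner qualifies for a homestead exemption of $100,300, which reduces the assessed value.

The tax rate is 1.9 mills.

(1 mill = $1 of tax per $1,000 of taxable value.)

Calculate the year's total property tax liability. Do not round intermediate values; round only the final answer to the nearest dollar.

Assessed value = $1,124,100 × 0.525 = $590,152.5
Taxable value = $590,152.5 − $100,300 = $489,852.5
Tax = $489,852.5 × 0.0019 = $930.71975

$931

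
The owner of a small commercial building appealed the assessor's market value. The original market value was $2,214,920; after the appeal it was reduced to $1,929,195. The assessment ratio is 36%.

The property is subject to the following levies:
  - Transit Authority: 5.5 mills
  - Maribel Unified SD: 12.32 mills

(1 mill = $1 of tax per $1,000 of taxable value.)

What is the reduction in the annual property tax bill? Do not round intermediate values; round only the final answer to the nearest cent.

Old assessed value = $2,214,920 × 0.36 = $797,371.2
New assessed value = $1,929,195 × 0.36 = $694,510.2
Combined rate = 0.0055 + 0.01232 = 0.01782
Old tax = $797,371.2 × 0.01782 = $14,209.154784
New tax = $694,510.2 × 0.01782 = $12,376.171764
Reduction = $14,209.154784 − $12,376.171764 = $1,832.98302

$1,832.98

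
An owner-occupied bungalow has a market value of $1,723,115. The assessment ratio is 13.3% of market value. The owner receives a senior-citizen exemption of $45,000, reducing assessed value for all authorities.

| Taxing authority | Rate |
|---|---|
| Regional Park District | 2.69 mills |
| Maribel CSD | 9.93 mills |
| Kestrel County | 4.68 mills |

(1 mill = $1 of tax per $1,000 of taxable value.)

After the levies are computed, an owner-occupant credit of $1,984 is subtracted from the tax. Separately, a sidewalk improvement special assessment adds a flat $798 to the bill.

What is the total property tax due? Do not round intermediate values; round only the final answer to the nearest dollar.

$2,000

Assessed value = $1,723,115 × 0.133 = $229,174.295
Taxable value = $229,174.295 − $45,000 = $184,174.295
Regional Park District: $184,174.295 × 0.00269 = $495.42885355
Maribel CSD: $184,174.295 × 0.00993 = $1,828.85074935
Kestrel County: $184,174.295 × 0.00468 = $861.9357006
Levies subtotal = $3,186.2153035
After credit = $3,186.2153035 − $1,984 = $1,202.2153035
Total = $1,202.2153035 + $798 = $2,000.2153035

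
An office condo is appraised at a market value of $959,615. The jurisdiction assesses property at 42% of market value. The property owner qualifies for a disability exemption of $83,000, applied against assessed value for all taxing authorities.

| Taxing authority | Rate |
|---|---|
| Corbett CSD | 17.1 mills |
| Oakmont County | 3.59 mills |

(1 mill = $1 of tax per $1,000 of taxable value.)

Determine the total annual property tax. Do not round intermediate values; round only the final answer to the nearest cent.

Assessed value = $959,615 × 0.42 = $403,038.3
Taxable value = $403,038.3 − $83,000 = $320,038.3
Corbett CSD: $320,038.3 × 0.0171 = $5,472.65493
Oakmont County: $320,038.3 × 0.00359 = $1,148.937497
Total = $5,472.65493 + $1,148.937497 = $6,621.592427

$6,621.59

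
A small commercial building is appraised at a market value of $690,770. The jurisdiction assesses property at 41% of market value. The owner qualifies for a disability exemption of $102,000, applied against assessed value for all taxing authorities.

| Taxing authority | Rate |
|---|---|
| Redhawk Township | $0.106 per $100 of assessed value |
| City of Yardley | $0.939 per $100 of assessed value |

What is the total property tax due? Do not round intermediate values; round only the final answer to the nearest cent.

$1,893.70

Assessed value = $690,770 × 0.41 = $283,215.7
Taxable value = $283,215.7 − $102,000 = $181,215.7
Redhawk Township: $181,215.7 × 0.00106 = $192.088642
City of Yardley: $181,215.7 × 0.00939 = $1,701.615423
Total = $192.088642 + $1,701.615423 = $1,893.704065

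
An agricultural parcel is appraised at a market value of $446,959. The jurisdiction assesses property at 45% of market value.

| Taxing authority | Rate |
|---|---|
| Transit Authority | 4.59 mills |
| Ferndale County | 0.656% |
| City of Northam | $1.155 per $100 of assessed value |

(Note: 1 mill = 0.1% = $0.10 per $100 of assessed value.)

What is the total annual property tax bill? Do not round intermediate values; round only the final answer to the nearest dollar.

Assessed value = $446,959 × 0.45 = $201,131.55
Transit Authority: $201,131.55 × 0.00459 = $923.1938145
Ferndale County: $201,131.55 × 0.00656 = $1,319.422968
City of Northam: $201,131.55 × 0.01155 = $2,323.0694025
Total = $4,565.686185

$4,566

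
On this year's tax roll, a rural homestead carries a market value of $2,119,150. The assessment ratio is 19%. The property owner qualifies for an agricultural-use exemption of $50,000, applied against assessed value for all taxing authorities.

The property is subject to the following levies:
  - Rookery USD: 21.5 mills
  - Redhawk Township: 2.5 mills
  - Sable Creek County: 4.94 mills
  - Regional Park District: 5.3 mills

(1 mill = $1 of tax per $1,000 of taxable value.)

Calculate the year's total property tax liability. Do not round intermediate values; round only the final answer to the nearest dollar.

Assessed value = $2,119,150 × 0.19 = $402,638.5
Taxable value = $402,638.5 − $50,000 = $352,638.5
Rookery USD: $352,638.5 × 0.0215 = $7,581.72775
Redhawk Township: $352,638.5 × 0.0025 = $881.59625
Sable Creek County: $352,638.5 × 0.00494 = $1,742.03419
Regional Park District: $352,638.5 × 0.0053 = $1,868.98405
Total = $7,581.72775 + $881.59625 + $1,742.03419 + $1,868.98405 = $12,074.34224

$12,074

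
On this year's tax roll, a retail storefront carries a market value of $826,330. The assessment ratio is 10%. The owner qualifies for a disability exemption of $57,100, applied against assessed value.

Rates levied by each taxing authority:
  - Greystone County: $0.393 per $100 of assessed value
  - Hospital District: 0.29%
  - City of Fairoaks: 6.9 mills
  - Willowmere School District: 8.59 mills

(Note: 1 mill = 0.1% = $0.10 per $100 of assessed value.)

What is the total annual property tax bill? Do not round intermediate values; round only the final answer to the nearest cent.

Assessed value = $826,330 × 0.1 = $82,633
Taxable value = $82,633 − $57,100 = $25,533
Greystone County: $25,533 × 0.00393 = $100.34469
Hospital District: $25,533 × 0.0029 = $74.0457
City of Fairoaks: $25,533 × 0.0069 = $176.1777
Willowmere School District: $25,533 × 0.00859 = $219.32847
Total = $569.89656

$569.90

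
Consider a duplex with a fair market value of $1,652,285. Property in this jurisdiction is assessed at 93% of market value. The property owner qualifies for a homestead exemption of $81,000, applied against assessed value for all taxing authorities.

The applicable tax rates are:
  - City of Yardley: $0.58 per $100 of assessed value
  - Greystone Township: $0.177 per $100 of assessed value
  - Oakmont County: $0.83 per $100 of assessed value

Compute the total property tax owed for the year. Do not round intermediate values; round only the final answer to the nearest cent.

$23,100.77

Assessed value = $1,652,285 × 0.93 = $1,536,625.05
Taxable value = $1,536,625.05 − $81,000 = $1,455,625.05
City of Yardley: $1,455,625.05 × 0.0058 = $8,442.62529
Greystone Township: $1,455,625.05 × 0.00177 = $2,576.4563385
Oakmont County: $1,455,625.05 × 0.0083 = $12,081.687915
Total = $8,442.62529 + $2,576.4563385 + $12,081.687915 = $23,100.7695435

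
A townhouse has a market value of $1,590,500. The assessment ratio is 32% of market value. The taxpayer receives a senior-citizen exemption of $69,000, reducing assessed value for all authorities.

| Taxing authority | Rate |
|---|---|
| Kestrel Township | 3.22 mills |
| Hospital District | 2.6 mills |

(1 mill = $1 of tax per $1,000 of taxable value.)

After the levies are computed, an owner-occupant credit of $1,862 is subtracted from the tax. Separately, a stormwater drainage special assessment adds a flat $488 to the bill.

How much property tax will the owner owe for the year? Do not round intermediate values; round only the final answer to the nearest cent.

Assessed value = $1,590,500 × 0.32 = $508,960
Taxable value = $508,960 − $69,000 = $439,960
Kestrel Township: $439,960 × 0.00322 = $1,416.6712
Hospital District: $439,960 × 0.0026 = $1,143.896
Levies subtotal = $2,560.5672
After credit = $2,560.5672 − $1,862 = $698.5672
Total = $698.5672 + $488 = $1,186.5672

$1,186.57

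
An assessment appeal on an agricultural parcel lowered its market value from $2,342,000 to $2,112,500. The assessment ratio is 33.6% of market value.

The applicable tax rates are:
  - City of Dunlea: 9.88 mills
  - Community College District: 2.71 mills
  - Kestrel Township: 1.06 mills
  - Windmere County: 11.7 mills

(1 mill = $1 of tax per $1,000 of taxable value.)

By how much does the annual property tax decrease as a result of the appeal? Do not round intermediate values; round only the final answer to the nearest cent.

$1,954.79

Old assessed value = $2,342,000 × 0.336 = $786,912
New assessed value = $2,112,500 × 0.336 = $709,800
Combined rate = 0.00988 + 0.00271 + 0.00106 + 0.0117 = 0.02535
Old tax = $786,912 × 0.02535 = $19,948.2192
New tax = $709,800 × 0.02535 = $17,993.43
Reduction = $19,948.2192 − $17,993.43 = $1,954.7892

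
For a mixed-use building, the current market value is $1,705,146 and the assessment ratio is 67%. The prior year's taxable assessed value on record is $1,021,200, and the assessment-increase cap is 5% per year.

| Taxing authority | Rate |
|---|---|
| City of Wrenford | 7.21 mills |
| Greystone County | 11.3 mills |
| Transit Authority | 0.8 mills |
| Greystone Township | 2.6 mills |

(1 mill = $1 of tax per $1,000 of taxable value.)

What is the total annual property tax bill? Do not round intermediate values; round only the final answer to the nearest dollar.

$23,493

Uncapped assessed value = $1,705,146 × 0.67 = $1,142,447.82
Cap limit = $1,021,200 × 1.05 = $1,072,260
Taxable assessed value = min($1,142,447.82, $1,072,260) = $1,072,260 (cap binds)
City of Wrenford: $1,072,260 × 0.00721 = $7,730.9946
Greystone County: $1,072,260 × 0.0113 = $12,116.538
Transit Authority: $1,072,260 × 0.0008 = $857.808
Greystone Township: $1,072,260 × 0.0026 = $2,787.876
Total = $23,493.2166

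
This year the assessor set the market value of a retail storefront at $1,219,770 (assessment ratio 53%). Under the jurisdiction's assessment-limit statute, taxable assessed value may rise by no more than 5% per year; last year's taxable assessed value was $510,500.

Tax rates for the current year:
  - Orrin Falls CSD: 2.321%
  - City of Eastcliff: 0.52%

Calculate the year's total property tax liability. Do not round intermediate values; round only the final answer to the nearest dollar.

Uncapped assessed value = $1,219,770 × 0.53 = $646,478.1
Cap limit = $510,500 × 1.05 = $536,025
Taxable assessed value = min($646,478.1, $536,025) = $536,025 (cap binds)
Orrin Falls CSD: $536,025 × 0.02321 = $12,441.14025
City of Eastcliff: $536,025 × 0.0052 = $2,787.33
Total = $15,228.47025

$15,228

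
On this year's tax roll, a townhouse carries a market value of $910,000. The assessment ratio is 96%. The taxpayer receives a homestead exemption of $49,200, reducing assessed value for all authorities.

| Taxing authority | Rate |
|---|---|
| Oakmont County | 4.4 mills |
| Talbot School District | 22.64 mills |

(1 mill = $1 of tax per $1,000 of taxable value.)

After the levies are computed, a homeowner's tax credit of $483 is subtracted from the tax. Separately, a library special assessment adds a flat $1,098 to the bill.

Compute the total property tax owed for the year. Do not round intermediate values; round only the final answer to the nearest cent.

$22,906.78

Assessed value = $910,000 × 0.96 = $873,600
Taxable value = $873,600 − $49,200 = $824,400
Oakmont County: $824,400 × 0.0044 = $3,627.36
Talbot School District: $824,400 × 0.02264 = $18,664.416
Levies subtotal = $22,291.776
After credit = $22,291.776 − $483 = $21,808.776
Total = $21,808.776 + $1,098 = $22,906.776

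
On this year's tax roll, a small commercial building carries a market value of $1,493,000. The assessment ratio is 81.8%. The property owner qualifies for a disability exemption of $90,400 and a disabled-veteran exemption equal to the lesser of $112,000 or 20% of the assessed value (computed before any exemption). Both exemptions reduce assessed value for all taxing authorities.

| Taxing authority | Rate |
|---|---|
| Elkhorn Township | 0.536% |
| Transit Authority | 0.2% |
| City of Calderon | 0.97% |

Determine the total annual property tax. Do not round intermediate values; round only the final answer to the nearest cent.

$17,381.99

Assessed value = $1,493,000 × 0.818 = $1,221,274
Disabled-veteran exemption = min($112,000, 20% × $1,221,274) = min($112,000, $244,254.8) = $112,000 (dollar cap binds)
Taxable value = $1,221,274 − $90,400 − $112,000 = $1,018,874
Elkhorn Township: $1,018,874 × 0.00536 = $5,461.16464
Transit Authority: $1,018,874 × 0.002 = $2,037.748
City of Calderon: $1,018,874 × 0.0097 = $9,883.0778
Total = $17,381.99044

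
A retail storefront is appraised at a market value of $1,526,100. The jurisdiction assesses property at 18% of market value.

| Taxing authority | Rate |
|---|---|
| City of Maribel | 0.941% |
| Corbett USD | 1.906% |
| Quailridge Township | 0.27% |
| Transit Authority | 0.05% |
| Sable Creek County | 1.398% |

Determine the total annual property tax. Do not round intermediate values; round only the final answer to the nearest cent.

Assessed value = $1,526,100 × 0.18 = $274,698
City of Maribel: $274,698 × 0.00941 = $2,584.90818
Corbett USD: $274,698 × 0.01906 = $5,235.74388
Quailridge Township: $274,698 × 0.0027 = $741.6846
Transit Authority: $274,698 × 0.0005 = $137.349
Sable Creek County: $274,698 × 0.01398 = $3,840.27804
Total = $2,584.90818 + $5,235.74388 + $741.6846 + $137.349 + $3,840.27804 = $12,539.9637

$12,539.96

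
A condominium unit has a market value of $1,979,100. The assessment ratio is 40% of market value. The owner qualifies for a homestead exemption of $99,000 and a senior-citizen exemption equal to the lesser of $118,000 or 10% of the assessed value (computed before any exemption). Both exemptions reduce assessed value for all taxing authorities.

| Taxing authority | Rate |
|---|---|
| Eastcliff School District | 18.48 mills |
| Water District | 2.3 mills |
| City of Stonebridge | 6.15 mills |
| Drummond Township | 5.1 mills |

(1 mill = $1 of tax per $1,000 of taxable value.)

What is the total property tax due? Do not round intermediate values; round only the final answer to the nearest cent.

$19,649.64

Assessed value = $1,979,100 × 0.4 = $791,640
Senior-citizen exemption = min($118,000, 10% × $791,640) = min($118,000, $79,164) = $79,164 (percentage binds)
Taxable value = $791,640 − $99,000 − $79,164 = $613,476
Eastcliff School District: $613,476 × 0.01848 = $11,337.03648
Water District: $613,476 × 0.0023 = $1,410.9948
City of Stonebridge: $613,476 × 0.00615 = $3,772.8774
Drummond Township: $613,476 × 0.0051 = $3,128.7276
Total = $19,649.63628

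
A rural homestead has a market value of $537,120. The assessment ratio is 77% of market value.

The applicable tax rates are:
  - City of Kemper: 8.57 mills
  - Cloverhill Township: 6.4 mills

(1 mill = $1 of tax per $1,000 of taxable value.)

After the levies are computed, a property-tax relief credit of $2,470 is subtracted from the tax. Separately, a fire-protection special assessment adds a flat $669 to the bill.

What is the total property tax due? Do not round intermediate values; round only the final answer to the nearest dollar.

$4,390

Assessed value = $537,120 × 0.77 = $413,582.4
City of Kemper: $413,582.4 × 0.00857 = $3,544.401168
Cloverhill Township: $413,582.4 × 0.0064 = $2,646.92736
Levies subtotal = $6,191.328528
After credit = $6,191.328528 − $2,470 = $3,721.328528
Total = $3,721.328528 + $669 = $4,390.328528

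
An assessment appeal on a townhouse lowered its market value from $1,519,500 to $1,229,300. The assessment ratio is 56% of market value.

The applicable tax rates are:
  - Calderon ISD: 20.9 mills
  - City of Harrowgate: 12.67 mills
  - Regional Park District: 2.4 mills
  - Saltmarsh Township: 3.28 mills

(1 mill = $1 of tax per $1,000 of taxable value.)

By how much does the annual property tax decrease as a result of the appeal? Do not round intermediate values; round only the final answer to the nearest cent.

$6,378.60

Old assessed value = $1,519,500 × 0.56 = $850,920
New assessed value = $1,229,300 × 0.56 = $688,408
Combined rate = 0.0209 + 0.01267 + 0.0024 + 0.00328 = 0.03925
Old tax = $850,920 × 0.03925 = $33,398.61
New tax = $688,408 × 0.03925 = $27,020.014
Reduction = $33,398.61 − $27,020.014 = $6,378.596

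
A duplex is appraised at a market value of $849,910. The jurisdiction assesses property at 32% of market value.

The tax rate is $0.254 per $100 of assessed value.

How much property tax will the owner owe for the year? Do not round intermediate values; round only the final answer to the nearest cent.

$690.81

Assessed value = $849,910 × 0.32 = $271,971.2
Tax = $271,971.2 × 0.00254 = $690.806848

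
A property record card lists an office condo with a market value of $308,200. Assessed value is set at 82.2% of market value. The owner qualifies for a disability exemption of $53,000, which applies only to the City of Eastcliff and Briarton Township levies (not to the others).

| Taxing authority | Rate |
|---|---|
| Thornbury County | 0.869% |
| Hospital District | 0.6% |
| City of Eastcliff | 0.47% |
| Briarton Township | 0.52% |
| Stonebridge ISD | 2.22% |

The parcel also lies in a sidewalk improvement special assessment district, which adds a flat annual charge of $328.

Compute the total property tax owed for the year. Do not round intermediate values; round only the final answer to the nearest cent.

Assessed value = $308,200 × 0.822 = $253,340.4
Thornbury County: $253,340.4 × 0.00869 = $2,201.528076
Hospital District: $253,340.4 × 0.006 = $1,520.0424
City of Eastcliff: ($253,340.4 − $53,000) × 0.0047 = $200,340.4 × 0.0047 = $941.59988
Briarton Township: ($253,340.4 − $53,000) × 0.0052 = $200,340.4 × 0.0052 = $1,041.77008
Stonebridge ISD: $253,340.4 × 0.0222 = $5,624.15688
Levies subtotal = $11,329.097316
Total = $11,329.097316 + $328 = $11,657.097316

$11,657.10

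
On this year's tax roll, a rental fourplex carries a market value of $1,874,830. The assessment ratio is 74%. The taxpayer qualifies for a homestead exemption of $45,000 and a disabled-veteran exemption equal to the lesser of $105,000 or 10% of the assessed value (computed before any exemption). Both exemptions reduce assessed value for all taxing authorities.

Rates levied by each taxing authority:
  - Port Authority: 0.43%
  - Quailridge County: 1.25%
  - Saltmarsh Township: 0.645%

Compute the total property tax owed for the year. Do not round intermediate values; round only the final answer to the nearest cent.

$28,768.95

Assessed value = $1,874,830 × 0.74 = $1,387,374.2
Disabled-veteran exemption = min($105,000, 10% × $1,387,374.2) = min($105,000, $138,737.42) = $105,000 (dollar cap binds)
Taxable value = $1,387,374.2 − $45,000 − $105,000 = $1,237,374.2
Port Authority: $1,237,374.2 × 0.0043 = $5,320.70906
Quailridge County: $1,237,374.2 × 0.0125 = $15,467.1775
Saltmarsh Township: $1,237,374.2 × 0.00645 = $7,981.06359
Total = $28,768.95015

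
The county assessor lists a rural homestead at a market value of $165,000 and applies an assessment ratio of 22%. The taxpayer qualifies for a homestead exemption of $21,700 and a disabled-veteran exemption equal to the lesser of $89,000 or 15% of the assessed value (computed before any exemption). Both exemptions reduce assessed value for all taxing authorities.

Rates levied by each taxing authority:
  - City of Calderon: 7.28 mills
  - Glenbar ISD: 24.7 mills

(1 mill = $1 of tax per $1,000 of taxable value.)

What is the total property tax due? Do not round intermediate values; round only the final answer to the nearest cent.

$292.78

Assessed value = $165,000 × 0.22 = $36,300
Disabled-veteran exemption = min($89,000, 15% × $36,300) = min($89,000, $5,445) = $5,445 (percentage binds)
Taxable value = $36,300 − $21,700 − $5,445 = $9,155
City of Calderon: $9,155 × 0.00728 = $66.6484
Glenbar ISD: $9,155 × 0.0247 = $226.1285
Total = $292.7769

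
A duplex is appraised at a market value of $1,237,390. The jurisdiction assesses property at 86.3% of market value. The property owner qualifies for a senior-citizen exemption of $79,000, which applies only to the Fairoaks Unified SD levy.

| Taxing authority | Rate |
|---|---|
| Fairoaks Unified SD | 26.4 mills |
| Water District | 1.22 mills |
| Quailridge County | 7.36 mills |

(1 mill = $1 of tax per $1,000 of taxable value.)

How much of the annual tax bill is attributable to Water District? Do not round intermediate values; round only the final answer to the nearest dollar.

Assessed value = $1,237,390 × 0.863 = $1,067,867.57
Water District taxable value = $1,067,867.57 (exemption does not apply)
Water District levy = $1,067,867.57 × 0.00122 = $1,302.7984354

$1,303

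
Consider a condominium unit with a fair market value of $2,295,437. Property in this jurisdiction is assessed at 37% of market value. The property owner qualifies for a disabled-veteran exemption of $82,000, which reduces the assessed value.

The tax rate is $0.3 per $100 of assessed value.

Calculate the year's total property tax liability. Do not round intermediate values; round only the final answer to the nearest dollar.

Assessed value = $2,295,437 × 0.37 = $849,311.69
Taxable value = $849,311.69 − $82,000 = $767,311.69
Tax = $767,311.69 × 0.003 = $2,301.93507

$2,302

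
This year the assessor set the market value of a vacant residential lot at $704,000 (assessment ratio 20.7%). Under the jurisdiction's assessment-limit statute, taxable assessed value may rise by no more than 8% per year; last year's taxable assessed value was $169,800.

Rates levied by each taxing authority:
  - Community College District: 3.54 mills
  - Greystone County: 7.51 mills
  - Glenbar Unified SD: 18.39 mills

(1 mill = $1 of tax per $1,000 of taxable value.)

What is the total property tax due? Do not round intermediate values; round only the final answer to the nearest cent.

$4,290.23

Uncapped assessed value = $704,000 × 0.207 = $145,728
Cap limit = $169,800 × 1.08 = $183,384
Taxable assessed value = min($145,728, $183,384) = $145,728 (cap does not bind)
Community College District: $145,728 × 0.00354 = $515.87712
Greystone County: $145,728 × 0.00751 = $1,094.41728
Glenbar Unified SD: $145,728 × 0.01839 = $2,679.93792
Total = $4,290.23232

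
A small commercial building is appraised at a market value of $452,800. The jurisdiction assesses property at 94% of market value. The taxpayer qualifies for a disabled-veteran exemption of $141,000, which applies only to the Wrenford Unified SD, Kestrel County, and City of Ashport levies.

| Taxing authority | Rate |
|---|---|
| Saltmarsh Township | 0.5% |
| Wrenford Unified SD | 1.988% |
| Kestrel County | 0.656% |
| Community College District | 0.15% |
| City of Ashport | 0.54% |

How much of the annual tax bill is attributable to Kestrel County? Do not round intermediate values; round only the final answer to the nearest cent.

$1,867.19

Assessed value = $452,800 × 0.94 = $425,632
Kestrel County taxable value = $425,632 − $141,000 = $284,632
Kestrel County levy = $284,632 × 0.00656 = $1,867.18592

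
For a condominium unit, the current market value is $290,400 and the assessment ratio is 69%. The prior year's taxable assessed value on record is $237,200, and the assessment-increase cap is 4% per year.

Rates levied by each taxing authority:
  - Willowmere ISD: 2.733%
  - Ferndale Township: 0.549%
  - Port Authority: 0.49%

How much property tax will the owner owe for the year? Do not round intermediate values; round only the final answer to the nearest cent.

$7,558.18

Uncapped assessed value = $290,400 × 0.69 = $200,376
Cap limit = $237,200 × 1.04 = $246,688
Taxable assessed value = min($200,376, $246,688) = $200,376 (cap does not bind)
Willowmere ISD: $200,376 × 0.02733 = $5,476.27608
Ferndale Township: $200,376 × 0.00549 = $1,100.06424
Port Authority: $200,376 × 0.0049 = $981.8424
Total = $7,558.18272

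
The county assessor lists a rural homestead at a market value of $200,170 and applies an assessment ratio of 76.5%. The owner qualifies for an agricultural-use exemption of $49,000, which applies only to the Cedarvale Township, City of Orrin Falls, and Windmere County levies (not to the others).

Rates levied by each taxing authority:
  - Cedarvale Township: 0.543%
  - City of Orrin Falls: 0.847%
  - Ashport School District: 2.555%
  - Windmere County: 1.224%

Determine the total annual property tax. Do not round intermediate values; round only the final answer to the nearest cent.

Assessed value = $200,170 × 0.765 = $153,130.05
Cedarvale Township: ($153,130.05 − $49,000) × 0.00543 = $104,130.05 × 0.00543 = $565.4261715
City of Orrin Falls: ($153,130.05 − $49,000) × 0.00847 = $104,130.05 × 0.00847 = $881.9815235
Ashport School District: $153,130.05 × 0.02555 = $3,912.4727775
Windmere County: ($153,130.05 − $49,000) × 0.01224 = $104,130.05 × 0.01224 = $1,274.551812
Total = $6,634.4322845

$6,634.43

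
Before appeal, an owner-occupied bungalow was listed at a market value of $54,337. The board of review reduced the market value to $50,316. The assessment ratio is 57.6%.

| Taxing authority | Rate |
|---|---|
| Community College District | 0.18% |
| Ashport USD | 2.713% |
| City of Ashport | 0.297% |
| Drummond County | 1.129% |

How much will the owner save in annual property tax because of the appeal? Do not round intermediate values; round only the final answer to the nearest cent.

Old assessed value = $54,337 × 0.576 = $31,298.112
New assessed value = $50,316 × 0.576 = $28,982.016
Combined rate = 0.0018 + 0.02713 + 0.00297 + 0.01129 = 0.04319
Old tax = $31,298.112 × 0.04319 = $1,351.76545728
New tax = $28,982.016 × 0.04319 = $1,251.73327104
Reduction = $1,351.76545728 − $1,251.73327104 = $100.03218624

$100.03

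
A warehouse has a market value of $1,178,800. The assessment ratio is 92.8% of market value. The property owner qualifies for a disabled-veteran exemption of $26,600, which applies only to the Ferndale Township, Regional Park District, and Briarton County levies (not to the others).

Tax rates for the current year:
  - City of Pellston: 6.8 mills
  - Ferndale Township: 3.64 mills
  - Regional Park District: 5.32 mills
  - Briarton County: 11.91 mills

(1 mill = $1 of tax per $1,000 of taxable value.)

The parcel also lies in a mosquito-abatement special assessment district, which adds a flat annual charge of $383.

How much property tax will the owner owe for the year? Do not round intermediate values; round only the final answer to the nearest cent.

Assessed value = $1,178,800 × 0.928 = $1,093,926.4
City of Pellston: $1,093,926.4 × 0.0068 = $7,438.69952
Ferndale Township: ($1,093,926.4 − $26,600) × 0.00364 = $1,067,326.4 × 0.00364 = $3,885.068096
Regional Park District: ($1,093,926.4 − $26,600) × 0.00532 = $1,067,326.4 × 0.00532 = $5,678.176448
Briarton County: ($1,093,926.4 − $26,600) × 0.01191 = $1,067,326.4 × 0.01191 = $12,711.857424
Levies subtotal = $29,713.801488
Total = $29,713.801488 + $383 = $30,096.801488

$30,096.80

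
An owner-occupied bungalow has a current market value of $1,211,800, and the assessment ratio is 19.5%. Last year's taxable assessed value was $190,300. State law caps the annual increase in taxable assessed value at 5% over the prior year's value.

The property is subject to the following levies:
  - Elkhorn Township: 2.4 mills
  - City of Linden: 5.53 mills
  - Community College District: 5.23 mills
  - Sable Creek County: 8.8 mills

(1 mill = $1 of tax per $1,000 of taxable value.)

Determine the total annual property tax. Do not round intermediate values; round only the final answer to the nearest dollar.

$4,388

Uncapped assessed value = $1,211,800 × 0.195 = $236,301
Cap limit = $190,300 × 1.05 = $199,815
Taxable assessed value = min($236,301, $199,815) = $199,815 (cap binds)
Elkhorn Township: $199,815 × 0.0024 = $479.556
City of Linden: $199,815 × 0.00553 = $1,104.97695
Community College District: $199,815 × 0.00523 = $1,045.03245
Sable Creek County: $199,815 × 0.0088 = $1,758.372
Total = $4,387.9374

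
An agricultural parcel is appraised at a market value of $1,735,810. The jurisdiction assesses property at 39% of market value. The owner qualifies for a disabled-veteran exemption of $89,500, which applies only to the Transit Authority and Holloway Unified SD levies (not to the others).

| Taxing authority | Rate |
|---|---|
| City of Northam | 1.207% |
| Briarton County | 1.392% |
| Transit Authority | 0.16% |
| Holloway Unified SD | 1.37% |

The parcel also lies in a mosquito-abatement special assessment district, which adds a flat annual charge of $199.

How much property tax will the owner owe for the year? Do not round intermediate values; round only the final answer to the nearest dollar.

$26,782

Assessed value = $1,735,810 × 0.39 = $676,965.9
City of Northam: $676,965.9 × 0.01207 = $8,170.978413
Briarton County: $676,965.9 × 0.01392 = $9,423.365328
Transit Authority: ($676,965.9 − $89,500) × 0.0016 = $587,465.9 × 0.0016 = $939.94544
Holloway Unified SD: ($676,965.9 − $89,500) × 0.0137 = $587,465.9 × 0.0137 = $8,048.28283
Levies subtotal = $26,582.572011
Total = $26,582.572011 + $199 = $26,781.572011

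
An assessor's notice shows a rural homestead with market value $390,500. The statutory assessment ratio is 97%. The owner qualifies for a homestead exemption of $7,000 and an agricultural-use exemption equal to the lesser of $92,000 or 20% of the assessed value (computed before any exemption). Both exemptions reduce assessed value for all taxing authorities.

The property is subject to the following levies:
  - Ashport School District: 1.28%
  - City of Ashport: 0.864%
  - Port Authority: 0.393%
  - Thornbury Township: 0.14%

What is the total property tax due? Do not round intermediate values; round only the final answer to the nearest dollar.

$7,925

Assessed value = $390,500 × 0.97 = $378,785
Agricultural-use exemption = min($92,000, 20% × $378,785) = min($92,000, $75,757) = $75,757 (percentage binds)
Taxable value = $378,785 − $7,000 − $75,757 = $296,028
Ashport School District: $296,028 × 0.0128 = $3,789.1584
City of Ashport: $296,028 × 0.00864 = $2,557.68192
Port Authority: $296,028 × 0.00393 = $1,163.39004
Thornbury Township: $296,028 × 0.0014 = $414.4392
Total = $7,924.66956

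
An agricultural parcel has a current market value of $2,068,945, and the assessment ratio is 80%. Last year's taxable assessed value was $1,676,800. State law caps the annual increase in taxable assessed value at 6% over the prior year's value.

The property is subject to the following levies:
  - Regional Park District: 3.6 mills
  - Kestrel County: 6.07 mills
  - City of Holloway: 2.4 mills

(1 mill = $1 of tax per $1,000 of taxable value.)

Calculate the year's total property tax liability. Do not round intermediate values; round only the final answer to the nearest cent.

Uncapped assessed value = $2,068,945 × 0.8 = $1,655,156
Cap limit = $1,676,800 × 1.06 = $1,777,408
Taxable assessed value = min($1,655,156, $1,777,408) = $1,655,156 (cap does not bind)
Regional Park District: $1,655,156 × 0.0036 = $5,958.5616
Kestrel County: $1,655,156 × 0.00607 = $10,046.79692
City of Holloway: $1,655,156 × 0.0024 = $3,972.3744
Total = $19,977.73292

$19,977.73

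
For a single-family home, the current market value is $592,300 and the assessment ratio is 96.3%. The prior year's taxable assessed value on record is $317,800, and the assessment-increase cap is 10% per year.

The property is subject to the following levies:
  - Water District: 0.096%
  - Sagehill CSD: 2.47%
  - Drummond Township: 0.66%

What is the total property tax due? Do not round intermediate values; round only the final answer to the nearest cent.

$11,277.45

Uncapped assessed value = $592,300 × 0.963 = $570,384.9
Cap limit = $317,800 × 1.1 = $349,580
Taxable assessed value = min($570,384.9, $349,580) = $349,580 (cap binds)
Water District: $349,580 × 0.00096 = $335.5968
Sagehill CSD: $349,580 × 0.0247 = $8,634.626
Drummond Township: $349,580 × 0.0066 = $2,307.228
Total = $11,277.4508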